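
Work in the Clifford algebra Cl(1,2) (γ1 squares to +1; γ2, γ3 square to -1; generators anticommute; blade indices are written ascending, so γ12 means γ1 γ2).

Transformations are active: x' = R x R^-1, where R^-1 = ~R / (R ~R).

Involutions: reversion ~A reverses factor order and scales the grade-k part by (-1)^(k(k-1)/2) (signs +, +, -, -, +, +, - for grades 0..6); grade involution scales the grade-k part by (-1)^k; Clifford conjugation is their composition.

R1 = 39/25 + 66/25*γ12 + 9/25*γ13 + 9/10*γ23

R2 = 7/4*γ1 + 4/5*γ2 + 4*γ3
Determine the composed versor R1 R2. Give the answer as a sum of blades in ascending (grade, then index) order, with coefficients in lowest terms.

Distribute over the terms of R2 (each basis-blade product reordered to ascending indices, repeated generators contracted through their squares):
R1 (7/4*γ1) = 273/100*γ1 - 231/50*γ2 - 63/100*γ3 + 63/40*γ123
R1 (4/5*γ2) = -264/125*γ1 + 156/125*γ2 + 18/25*γ3 - 36/125*γ123
R1 (4*γ3) = -36/25*γ1 - 18/5*γ2 + 156/25*γ3 + 264/25*γ123
Summing the partial products and collecting blades:
Answer: -411/500*γ1 - 1743/250*γ2 + 633/100*γ3 + 11847/1000*γ123


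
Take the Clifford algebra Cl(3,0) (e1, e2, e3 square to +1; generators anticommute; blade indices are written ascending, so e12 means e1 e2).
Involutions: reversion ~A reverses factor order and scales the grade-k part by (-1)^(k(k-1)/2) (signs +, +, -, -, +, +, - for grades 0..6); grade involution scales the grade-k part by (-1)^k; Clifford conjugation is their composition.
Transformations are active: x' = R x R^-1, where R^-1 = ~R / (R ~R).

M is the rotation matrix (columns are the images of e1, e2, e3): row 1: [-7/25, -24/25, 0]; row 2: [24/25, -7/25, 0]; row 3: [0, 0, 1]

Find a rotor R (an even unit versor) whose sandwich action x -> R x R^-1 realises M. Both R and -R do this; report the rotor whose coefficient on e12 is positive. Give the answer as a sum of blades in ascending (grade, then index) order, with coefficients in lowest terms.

Method: write R = a + b12*e12 + b13*e13 + b23*e23 with a^2 + b12^2 + b13^2 + b23^2 = 1 (so R^-1 = ~R). Expanding the columns R e_j ~R gives tr M = 4a^2 - 1 and, from the antisymmetric part, M21 - M12 = -4a*b12, M13 - M31 = 4a*b13, M32 - M23 = -4a*b23.
Here tr M = 11/25, so a^2 = (1 + tr M)/4 = 9/25 and a = ±3/5. Taking a = 3/5: M21 - M12 = 48/25, M13 - M31 = 0, M32 - M23 = 0, giving b12 = -4/5, b13 = 0, b23 = 0, i.e. R = 3/5 - 4/5*e12.
Its e12 coefficient is negative, so report the other preimage -R.
Answer: -3/5 + 4/5*e12. Note: both R and -R realise this M (trace 11/25); the covering map identifies them, and the e12-coefficient sign is the tie-breaker.


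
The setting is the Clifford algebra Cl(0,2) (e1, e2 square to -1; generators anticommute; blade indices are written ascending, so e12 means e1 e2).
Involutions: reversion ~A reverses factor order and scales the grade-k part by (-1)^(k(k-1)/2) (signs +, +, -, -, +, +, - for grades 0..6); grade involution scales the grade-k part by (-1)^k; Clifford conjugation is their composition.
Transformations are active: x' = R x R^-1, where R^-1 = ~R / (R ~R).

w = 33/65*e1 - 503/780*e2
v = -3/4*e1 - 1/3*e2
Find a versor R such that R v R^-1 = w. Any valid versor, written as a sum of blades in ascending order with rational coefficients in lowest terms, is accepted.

Key observation: q(v) = q(w) = -97/144 (sandwiches preserve the norm), so R = v + w = -63/260*e1 - 763/780*e2 works whenever it is invertible — the component of v along it is kept and (v - w)/2 reverses, sending v to w.
Answer: -63/260*e1 - 763/780*e2


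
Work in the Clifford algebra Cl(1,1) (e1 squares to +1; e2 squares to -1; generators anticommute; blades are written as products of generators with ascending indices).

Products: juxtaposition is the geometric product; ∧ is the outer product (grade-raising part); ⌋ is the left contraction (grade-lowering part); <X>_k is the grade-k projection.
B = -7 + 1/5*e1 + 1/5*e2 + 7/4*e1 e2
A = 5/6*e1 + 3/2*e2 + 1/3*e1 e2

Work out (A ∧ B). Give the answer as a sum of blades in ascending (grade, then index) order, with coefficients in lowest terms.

step 1: -35/6*e1 - 21/2*e2 - 37/15*e1 e2
Answer: -35/6*e1 - 21/2*e2 - 37/15*e1 e2


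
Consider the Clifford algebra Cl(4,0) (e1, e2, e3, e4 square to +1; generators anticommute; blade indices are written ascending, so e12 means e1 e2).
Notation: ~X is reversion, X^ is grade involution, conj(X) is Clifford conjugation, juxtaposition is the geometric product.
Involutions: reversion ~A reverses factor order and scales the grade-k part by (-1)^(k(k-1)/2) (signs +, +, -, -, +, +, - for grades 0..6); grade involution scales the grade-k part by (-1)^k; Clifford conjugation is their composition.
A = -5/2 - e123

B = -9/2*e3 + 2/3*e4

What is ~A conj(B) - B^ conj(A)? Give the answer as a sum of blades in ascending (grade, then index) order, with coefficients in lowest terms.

first term: -45/4*e3 + 5/3*e4 + 9/2*e12 - 2/3*e1234
second term: -45/4*e3 + 5/3*e4 - 9/2*e12 - 2/3*e1234
Answer: 9*e12


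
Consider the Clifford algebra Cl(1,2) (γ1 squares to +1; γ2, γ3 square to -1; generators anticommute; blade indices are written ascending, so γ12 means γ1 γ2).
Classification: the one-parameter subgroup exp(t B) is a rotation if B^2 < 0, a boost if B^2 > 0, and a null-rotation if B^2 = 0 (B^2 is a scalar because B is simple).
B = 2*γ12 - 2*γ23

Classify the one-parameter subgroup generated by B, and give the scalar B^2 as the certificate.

B^2 term by term: the squares give (2)^2*(γ12)^2 + (-2)^2*(γ23)^2 = 4*(+1) + 4*(-1) = 0 (each basis 2-blade squares to minus the product of its generators' squares); cross terms between blades sharing an index anticommute and cancel. So B^2 = 0.
Answer: null-rotation, certificate B^2 = 0. The invariant at work: B^2 = 0 is unchanged by conjugation, hence its sign classifies the subgroup whatever basis B is written in.


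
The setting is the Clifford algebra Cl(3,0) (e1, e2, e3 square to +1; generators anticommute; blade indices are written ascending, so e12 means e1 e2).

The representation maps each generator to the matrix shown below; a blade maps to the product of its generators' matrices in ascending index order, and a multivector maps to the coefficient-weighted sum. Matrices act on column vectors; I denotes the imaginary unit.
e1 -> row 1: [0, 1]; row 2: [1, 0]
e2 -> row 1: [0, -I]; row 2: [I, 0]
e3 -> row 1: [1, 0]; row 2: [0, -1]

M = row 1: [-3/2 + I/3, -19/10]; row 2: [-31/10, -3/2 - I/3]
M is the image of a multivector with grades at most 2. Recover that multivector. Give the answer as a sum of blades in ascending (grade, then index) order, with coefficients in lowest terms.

Method: 1, rho(e1), rho(e2), rho(e3) form a trace-orthogonal basis of the 2x2 complex matrices (tr(X Y) = 2 if X = Y, else 0), so M = m0*1 + m1*rho(e1) + m2*rho(e2) + m3*rho(e3) with m0 = tr(M)/2 = -3/2, m1 = tr(M rho(e1))/2 = -5/2, m2 = tr(M rho(e2))/2 = 3*I/5, m3 = tr(M rho(e3))/2 = I/3.
Multiplying table entries, the bivector images are rho(e12) = I*rho(e3), rho(e13) = -I*rho(e2), rho(e23) = I*rho(e1); with real blade coefficients the real parts of m0..m3 are the coefficients of 1, e1, e2, e3 and the imaginary parts give the bivectors (e23: Im m1, e13: -Im m2, e12: Im m3).
Answer: -3/2 - 5/2*e1 + 1/3*e12 - 3/5*e13


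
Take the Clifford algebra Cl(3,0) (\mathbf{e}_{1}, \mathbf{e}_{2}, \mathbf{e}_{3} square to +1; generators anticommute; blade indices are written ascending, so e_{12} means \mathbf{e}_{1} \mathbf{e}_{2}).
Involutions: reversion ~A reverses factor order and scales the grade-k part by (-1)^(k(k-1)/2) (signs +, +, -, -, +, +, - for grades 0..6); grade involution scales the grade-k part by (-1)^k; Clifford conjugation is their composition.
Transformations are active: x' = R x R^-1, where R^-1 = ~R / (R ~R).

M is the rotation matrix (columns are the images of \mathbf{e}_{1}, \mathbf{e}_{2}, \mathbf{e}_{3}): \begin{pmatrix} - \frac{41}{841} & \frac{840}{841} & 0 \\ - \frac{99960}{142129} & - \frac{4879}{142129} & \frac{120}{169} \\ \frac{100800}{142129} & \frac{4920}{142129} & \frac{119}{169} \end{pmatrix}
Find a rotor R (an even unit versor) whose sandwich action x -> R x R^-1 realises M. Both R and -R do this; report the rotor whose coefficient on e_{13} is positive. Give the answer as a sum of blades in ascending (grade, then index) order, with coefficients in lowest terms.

Method: write R = a + b12*e_{12} + b13*e_{13} + b23*e_{23} with a^2 + b12^2 + b13^2 + b23^2 = 1 (so R^-1 = ~R). Expanding the columns R e_j ~R gives tr M = 4a^2 - 1 and, from the antisymmetric part, M21 - M12 = -4a*b12, M13 - M31 = 4a*b13, M32 - M23 = -4a*b23.
Here tr M = \frac{88271}{142129}, so a^2 = (1 + tr M)/4 = \frac{57600}{142129} and a = ±\frac{240}{377}. Taking a = \frac{240}{377}: M21 - M12 = -\frac{241920}{142129}, M13 - M31 = -\frac{100800}{142129}, M32 - M23 = -\frac{96000}{142129}, giving b12 = \frac{252}{377}, b13 = -\frac{105}{377}, b23 = \frac{100}{377}, i.e. R = \frac{240}{377} + \frac{252}{377} e_{12} - \frac{105}{377} e_{13} + \frac{100}{377} e_{23}.
Its e_{13} coefficient is negative, so report the other preimage -R.
Answer: -\frac{240}{377} - \frac{252}{377} e_{12} + \frac{105}{377} e_{13} - \frac{100}{377} e_{23}. Why the constraint matters: R and -R act identically through the sandwich — M has trace \frac{88271}{142129} either way — so only the sign condition on e_{13} picks one of the two preimages.


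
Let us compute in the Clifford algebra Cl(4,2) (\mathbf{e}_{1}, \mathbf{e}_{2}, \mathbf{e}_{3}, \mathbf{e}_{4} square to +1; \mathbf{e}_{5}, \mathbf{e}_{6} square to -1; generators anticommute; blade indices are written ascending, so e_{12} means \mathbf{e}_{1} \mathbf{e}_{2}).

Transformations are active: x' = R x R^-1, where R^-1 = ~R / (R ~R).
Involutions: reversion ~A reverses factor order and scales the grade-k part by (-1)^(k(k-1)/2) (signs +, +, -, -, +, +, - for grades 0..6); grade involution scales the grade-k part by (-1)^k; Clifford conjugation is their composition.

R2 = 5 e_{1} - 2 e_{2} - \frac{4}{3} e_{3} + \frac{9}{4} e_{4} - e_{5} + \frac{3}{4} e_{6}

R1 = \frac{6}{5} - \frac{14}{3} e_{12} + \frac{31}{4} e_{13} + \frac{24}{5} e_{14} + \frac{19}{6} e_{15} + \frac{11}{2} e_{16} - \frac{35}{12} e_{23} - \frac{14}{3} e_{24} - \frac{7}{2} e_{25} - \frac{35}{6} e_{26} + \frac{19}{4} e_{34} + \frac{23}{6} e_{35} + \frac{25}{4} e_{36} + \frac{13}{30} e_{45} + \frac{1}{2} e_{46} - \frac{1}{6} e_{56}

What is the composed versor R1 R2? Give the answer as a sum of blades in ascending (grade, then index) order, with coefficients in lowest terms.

Distribute over the terms of R2 (each basis-blade product reordered to ascending indices, repeated generators contracted through their squares):
R1 (5 e_{1}) = 6 e_{1} + \frac{70}{3} e_{2} - \frac{155}{4} e_{3} - 24 e_{4} - \frac{95}{6} e_{5} - \frac{55}{2} e_{6} - \frac{175}{12} e_{123} - \frac{70}{3} e_{124} - \frac{35}{2} e_{125} - \frac{175}{6} e_{126} + \frac{95}{4} e_{134} + \frac{115}{6} e_{135} + \frac{125}{4} e_{136} + \frac{13}{6} e_{145} + \frac{5}{2} e_{146} - \frac{5}{6} e_{156}
R1 (-2 e_{2}) = \frac{28}{3} e_{1} - \frac{12}{5} e_{2} - \frac{35}{6} e_{3} - \frac{28}{3} e_{4} - 7 e_{5} - \frac{35}{3} e_{6} + \frac{31}{2} e_{123} + \frac{48}{5} e_{124} + \frac{19}{3} e_{125} + 11 e_{126} - \frac{19}{2} e_{234} - \frac{23}{3} e_{235} - \frac{25}{2} e_{236} - \frac{13}{15} e_{245} - e_{246} + \frac{1}{3} e_{256}
R1 (-\frac{4}{3} e_{3}) = -\frac{31}{3} e_{1} + \frac{35}{9} e_{2} - \frac{8}{5} e_{3} + \frac{19}{3} e_{4} + \frac{46}{9} e_{5} + \frac{25}{3} e_{6} + \frac{56}{9} e_{123} + \frac{32}{5} e_{134} + \frac{38}{9} e_{135} + \frac{22}{3} e_{136} - \frac{56}{9} e_{234} - \frac{14}{3} e_{235} - \frac{70}{9} e_{236} - \frac{26}{45} e_{345} - \frac{2}{3} e_{346} + \frac{2}{9} e_{356}
R1 (\frac{9}{4} e_{4}) = \frac{54}{5} e_{1} - \frac{21}{2} e_{2} + \frac{171}{16} e_{3} + \frac{27}{10} e_{4} - \frac{39}{40} e_{5} - \frac{9}{8} e_{6} - \frac{21}{2} e_{124} + \frac{279}{16} e_{134} - \frac{57}{8} e_{145} - \frac{99}{8} e_{146} - \frac{105}{16} e_{234} + \frac{63}{8} e_{245} + \frac{105}{8} e_{246} - \frac{69}{8} e_{345} - \frac{225}{16} e_{346} - \frac{3}{8} e_{456}
R1 (-e_{5}) = \frac{19}{6} e_{1} - \frac{7}{2} e_{2} + \frac{23}{6} e_{3} + \frac{13}{30} e_{4} - \frac{6}{5} e_{5} + \frac{1}{6} e_{6} + \frac{14}{3} e_{125} - \frac{31}{4} e_{135} - \frac{24}{5} e_{145} + \frac{11}{2} e_{156} + \frac{35}{12} e_{235} + \frac{14}{3} e_{245} - \frac{35}{6} e_{256} - \frac{19}{4} e_{345} + \frac{25}{4} e_{356} + \frac{1}{2} e_{456}
R1 (\frac{3}{4} e_{6}) = -\frac{33}{8} e_{1} + \frac{35}{8} e_{2} - \frac{75}{16} e_{3} - \frac{3}{8} e_{4} + \frac{1}{8} e_{5} + \frac{9}{10} e_{6} - \frac{7}{2} e_{126} + \frac{93}{16} e_{136} + \frac{18}{5} e_{146} + \frac{19}{8} e_{156} - \frac{35}{16} e_{236} - \frac{7}{2} e_{246} - \frac{21}{8} e_{256} + \frac{57}{16} e_{346} + \frac{23}{8} e_{356} + \frac{13}{40} e_{456}
Summing the partial products and collecting blades:
Answer: \frac{1781}{120} e_{1} + \frac{5471}{360} e_{2} - \frac{727}{20} e_{3} - \frac{2909}{120} e_{4} - \frac{3559}{180} e_{5} - \frac{3707}{120} e_{6} + \frac{257}{36} e_{123} - \frac{727}{30} e_{124} - \frac{13}{2} e_{125} - \frac{65}{3} e_{126} + \frac{3807}{80} e_{134} + \frac{563}{36} e_{135} + \frac{2131}{48} e_{136} - \frac{1171}{120} e_{145} - \frac{251}{40} e_{146} + \frac{169}{24} e_{156} - \frac{3209}{144} e_{234} - \frac{113}{12} e_{235} - \frac{3235}{144} e_{236} + \frac{467}{40} e_{245} + \frac{69}{8} e_{246} - \frac{65}{8} e_{256} - \frac{5023}{360} e_{345} - \frac{67}{6} e_{346} + \frac{673}{72} e_{356} + \frac{9}{20} e_{456}


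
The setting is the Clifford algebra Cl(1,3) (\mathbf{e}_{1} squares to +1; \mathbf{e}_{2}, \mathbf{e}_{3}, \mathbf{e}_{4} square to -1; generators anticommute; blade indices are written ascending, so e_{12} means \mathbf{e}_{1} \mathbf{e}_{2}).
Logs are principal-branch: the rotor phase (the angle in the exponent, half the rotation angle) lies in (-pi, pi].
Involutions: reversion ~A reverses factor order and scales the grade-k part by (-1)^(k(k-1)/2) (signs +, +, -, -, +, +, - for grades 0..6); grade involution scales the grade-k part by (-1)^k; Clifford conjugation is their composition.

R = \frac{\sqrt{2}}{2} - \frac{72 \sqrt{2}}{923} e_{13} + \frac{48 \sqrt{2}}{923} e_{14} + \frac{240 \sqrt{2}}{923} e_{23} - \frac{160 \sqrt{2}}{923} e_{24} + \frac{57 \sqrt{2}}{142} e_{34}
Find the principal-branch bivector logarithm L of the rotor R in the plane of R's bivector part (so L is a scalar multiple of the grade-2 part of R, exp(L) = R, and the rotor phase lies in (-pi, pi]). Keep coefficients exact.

The scalar part of R is \frac{\sqrt{2}}{2}, which pins the rotor phase on the principal branch; dividing the bivector part by the sine of that phase recovers the unit plane, and L is the phase times that plane.
Concretely: cos(phase) = \frac{\sqrt{2}}{2} gives phase = ±\frac{\pi}{4}, and since phase/sin(phase) is even the sign is immaterial: L = (phase/sin(phase)) * <R>_2 = (\frac{\sqrt{2} \pi}{4}) * <R>_2.
Answer: - \frac{36 \pi}{923} e_{13} + \frac{24 \pi}{923} e_{14} + \frac{120 \pi}{923} e_{23} - \frac{80 \pi}{923} e_{24} + \frac{57 \pi}{284} e_{34}


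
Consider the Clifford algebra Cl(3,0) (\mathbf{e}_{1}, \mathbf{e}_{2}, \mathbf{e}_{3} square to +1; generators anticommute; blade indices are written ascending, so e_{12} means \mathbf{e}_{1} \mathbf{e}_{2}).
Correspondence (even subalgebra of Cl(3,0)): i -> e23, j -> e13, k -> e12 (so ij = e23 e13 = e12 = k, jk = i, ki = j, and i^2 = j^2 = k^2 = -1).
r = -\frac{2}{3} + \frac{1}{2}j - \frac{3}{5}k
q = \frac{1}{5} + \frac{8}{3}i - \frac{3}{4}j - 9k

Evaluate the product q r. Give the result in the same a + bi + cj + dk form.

In blades: q = \frac{1}{5} - 9 e_{12} - \frac{3}{4} e_{13} + \frac{8}{3} e_{23}, r = -\frac{2}{3} - \frac{3}{5} e_{12} + \frac{1}{2} e_{13}.
Distribute q over r term by term (generator squares from the signature, products reordered to ascending indices): (\frac{1}{5})*r = -\frac{2}{15} - \frac{3}{25} e_{12} + \frac{1}{10} e_{13}; (-9 e_{12})*r = -\frac{27}{5} + 6 e_{12} + \frac{9}{2} e_{23}; (-\frac{3}{4} e_{13})*r = \frac{3}{8} + \frac{1}{2} e_{13} + \frac{9}{20} e_{23}; (\frac{8}{3} e_{23})*r = \frac{4}{3} e_{12} + \frac{8}{5} e_{13} - \frac{16}{9} e_{23}.
Sum: -\frac{619}{120} + \frac{541}{75} e_{12} + \frac{11}{5} e_{13} + \frac{571}{180} e_{23}; translating back through the correspondence:
Answer: -\frac{619}{120} + \frac{571}{180}i + \frac{11}{5}j + \frac{541}{75}k


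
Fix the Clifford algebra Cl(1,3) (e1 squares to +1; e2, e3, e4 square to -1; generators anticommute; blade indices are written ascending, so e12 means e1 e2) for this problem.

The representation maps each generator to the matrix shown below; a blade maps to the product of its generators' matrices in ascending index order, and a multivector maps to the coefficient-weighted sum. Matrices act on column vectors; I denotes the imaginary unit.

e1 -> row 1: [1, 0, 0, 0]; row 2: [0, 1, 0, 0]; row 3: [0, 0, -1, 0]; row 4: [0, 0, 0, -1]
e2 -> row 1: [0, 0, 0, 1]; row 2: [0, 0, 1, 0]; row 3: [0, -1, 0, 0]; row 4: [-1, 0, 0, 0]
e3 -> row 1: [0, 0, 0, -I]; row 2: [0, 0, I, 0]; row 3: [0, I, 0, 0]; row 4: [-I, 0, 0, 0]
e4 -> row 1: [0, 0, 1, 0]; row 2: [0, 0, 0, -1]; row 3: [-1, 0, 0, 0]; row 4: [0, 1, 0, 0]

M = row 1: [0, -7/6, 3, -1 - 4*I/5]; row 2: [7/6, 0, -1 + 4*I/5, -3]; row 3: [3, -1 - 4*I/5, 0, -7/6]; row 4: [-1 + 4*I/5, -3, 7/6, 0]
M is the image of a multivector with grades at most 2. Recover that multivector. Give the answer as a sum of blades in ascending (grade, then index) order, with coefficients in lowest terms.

Method: the blade images are trace-orthogonal — tr(rho(e_A) rho(e_B)^-1) = 4 if A = B and 0 otherwise — and rho(e_A)^-1 = (e_A)^2 * rho(e_A) with (e_A)^2 = +1 or -1, so the coefficient of e_A in the preimage is (e_A)^2 * tr(M rho(e_A))/4.
Nonzero projections over blades of grade <= 2: e12: (e12)^2 = +1, tr(M rho(e12)) = -4, coefficient -1; e13: (e13)^2 = +1, tr(M rho(e13)) = 16/5, coefficient 4/5; e14: (e14)^2 = +1, tr(M rho(e14)) = 12, coefficient 3; e24: (e24)^2 = -1, tr(M rho(e24)) = 14/3, coefficient -7/6. Every other blade of grade <= 2 projects to 0.
Answer: -e12 + 4/5*e13 + 3*e14 - 7/6*e24


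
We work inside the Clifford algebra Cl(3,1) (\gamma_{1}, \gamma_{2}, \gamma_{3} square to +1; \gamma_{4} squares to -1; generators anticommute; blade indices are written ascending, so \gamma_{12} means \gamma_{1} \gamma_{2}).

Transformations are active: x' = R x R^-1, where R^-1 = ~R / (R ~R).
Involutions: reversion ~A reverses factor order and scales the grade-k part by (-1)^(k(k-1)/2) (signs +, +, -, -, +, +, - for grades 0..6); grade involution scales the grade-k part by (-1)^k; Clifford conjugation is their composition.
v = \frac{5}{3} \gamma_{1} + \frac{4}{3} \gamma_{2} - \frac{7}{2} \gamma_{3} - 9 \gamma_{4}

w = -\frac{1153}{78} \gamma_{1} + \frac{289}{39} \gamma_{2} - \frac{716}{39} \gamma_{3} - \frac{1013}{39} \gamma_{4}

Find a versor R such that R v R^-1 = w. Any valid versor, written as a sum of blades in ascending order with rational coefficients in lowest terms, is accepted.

Sketch: the shared square -\frac{2311}{36} makes R = v + w = -\frac{341}{26} \gamma_{1} + \frac{341}{39} \gamma_{2} - \frac{1705}{78} \gamma_{3} - \frac{1364}{39} \gamma_{4} the natural versor; its sandwich fixes that direction, negates (v - w)/2, and sends v to w.
Answer: -\frac{341}{26} \gamma_{1} + \frac{341}{39} \gamma_{2} - \frac{1705}{78} \gamma_{3} - \frac{1364}{39} \gamma_{4}


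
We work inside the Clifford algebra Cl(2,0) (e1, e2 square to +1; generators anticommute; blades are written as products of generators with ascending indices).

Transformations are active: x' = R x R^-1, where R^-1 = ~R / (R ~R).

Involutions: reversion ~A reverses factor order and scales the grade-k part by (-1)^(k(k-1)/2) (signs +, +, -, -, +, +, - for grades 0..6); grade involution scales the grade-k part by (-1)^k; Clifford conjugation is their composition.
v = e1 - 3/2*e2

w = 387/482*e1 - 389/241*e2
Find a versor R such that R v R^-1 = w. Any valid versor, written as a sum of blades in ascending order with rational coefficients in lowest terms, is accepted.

Key observation: q(v) = q(w) = 13/4 (sandwiches preserve the norm), so R = v + w = 869/482*e1 - 1501/482*e2 works whenever it is invertible — the component of v along it is kept and (v - w)/2 reverses, sending v to w.
Answer: 869/482*e1 - 1501/482*e2


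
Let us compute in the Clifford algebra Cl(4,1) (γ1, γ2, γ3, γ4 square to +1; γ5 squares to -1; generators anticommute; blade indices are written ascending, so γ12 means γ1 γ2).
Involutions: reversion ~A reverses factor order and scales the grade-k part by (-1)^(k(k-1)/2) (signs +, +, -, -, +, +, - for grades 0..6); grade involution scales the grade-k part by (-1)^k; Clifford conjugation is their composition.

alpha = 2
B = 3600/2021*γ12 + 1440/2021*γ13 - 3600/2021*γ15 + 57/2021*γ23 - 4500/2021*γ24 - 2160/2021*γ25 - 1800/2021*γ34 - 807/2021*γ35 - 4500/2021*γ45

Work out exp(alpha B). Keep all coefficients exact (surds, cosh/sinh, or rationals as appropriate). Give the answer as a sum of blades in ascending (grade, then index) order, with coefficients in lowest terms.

B^2 term by term: the squares give (3600/2021)^2*(γ12)^2 + (1440/2021)^2*(γ13)^2 + (-3600/2021)^2*(γ15)^2 + (57/2021)^2*(γ23)^2 + (-4500/2021)^2*(γ24)^2 + (-2160/2021)^2*(γ25)^2 + (-1800/2021)^2*(γ34)^2 + (-807/2021)^2*(γ35)^2 + (-4500/2021)^2*(γ45)^2 = 12960000/4084441*(-1) + 2073600/4084441*(-1) + 12960000/4084441*(+1) + 3249/4084441*(-1) + 20250000/4084441*(-1) + 4665600/4084441*(+1) + 3240000/4084441*(-1) + 651249/4084441*(+1) + 20250000/4084441*(+1) = 0 (each basis 2-blade squares to minus the product of its generators' squares); cross terms between blades sharing an index anticommute and cancel; the commuting (index-disjoint) pairs give grade-4 terms 2*c*c'*(blade product), which cancel blade by blade — γ1234: -12960000/4084441 + 12960000/4084441 = 0; γ1235: -5810400/4084441 + 6220800/4084441 - 410400/4084441 = 0; γ1245: -32400000/4084441 + 32400000/4084441 = 0; γ1345: -12960000/4084441 + 12960000/4084441 = 0; γ2345: -513000/4084441 - 7263000/4084441 + 7776000/4084441 = 0 — confirming B is simple. So B^2 = 0.
B^2 = 0, so the series closes: exp(alpha B) = 1 + alpha B (parabolic case).
Answer: 1 + 7200/2021*γ12 + 2880/2021*γ13 - 7200/2021*γ15 + 114/2021*γ23 - 9000/2021*γ24 - 4320/2021*γ25 - 3600/2021*γ34 - 1614/2021*γ35 - 9000/2021*γ45


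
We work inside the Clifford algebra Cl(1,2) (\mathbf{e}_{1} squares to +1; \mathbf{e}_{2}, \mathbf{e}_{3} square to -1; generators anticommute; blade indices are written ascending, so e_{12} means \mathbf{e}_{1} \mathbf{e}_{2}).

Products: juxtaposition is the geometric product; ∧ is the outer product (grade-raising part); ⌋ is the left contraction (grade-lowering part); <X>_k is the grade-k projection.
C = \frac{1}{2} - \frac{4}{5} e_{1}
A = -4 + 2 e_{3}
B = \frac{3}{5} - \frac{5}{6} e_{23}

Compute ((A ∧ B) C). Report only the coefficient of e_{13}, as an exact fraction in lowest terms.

step 1: -\frac{12}{5} + \frac{6}{5} e_{3} + \frac{10}{3} e_{23}
step 2: -\frac{6}{5} + \frac{48}{25} e_{1} + \frac{3}{5} e_{3} + \frac{24}{25} e_{13} + \frac{5}{3} e_{23} - \frac{8}{3} e_{123}
Answer: \frac{24}{25}


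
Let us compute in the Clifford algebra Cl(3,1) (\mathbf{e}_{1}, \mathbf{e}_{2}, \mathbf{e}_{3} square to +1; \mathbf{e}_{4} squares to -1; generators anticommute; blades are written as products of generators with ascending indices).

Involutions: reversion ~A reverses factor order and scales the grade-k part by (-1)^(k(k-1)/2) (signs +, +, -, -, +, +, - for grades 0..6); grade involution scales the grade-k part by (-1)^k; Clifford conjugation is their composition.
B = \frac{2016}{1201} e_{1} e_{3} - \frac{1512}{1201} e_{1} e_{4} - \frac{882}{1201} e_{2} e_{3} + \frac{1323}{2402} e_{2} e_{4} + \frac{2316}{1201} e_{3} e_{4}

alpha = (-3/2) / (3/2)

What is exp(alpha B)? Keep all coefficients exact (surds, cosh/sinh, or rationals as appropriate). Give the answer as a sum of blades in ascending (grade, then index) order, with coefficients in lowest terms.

B^2 term by term: the squares give (\frac{2016}{1201})^2*(e_{1} e_{3})^2 + (-\frac{1512}{1201})^2*(e_{1} e_{4})^2 + (-\frac{882}{1201})^2*(e_{2} e_{3})^2 + (\frac{1323}{2402})^2*(e_{2} e_{4})^2 + (\frac{2316}{1201})^2*(e_{3} e_{4})^2 = \frac{4064256}{1442401}*(-1) + \frac{2286144}{1442401}*(+1) + \frac{777924}{1442401}*(-1) + \frac{1750329}{5769604}*(+1) + \frac{5363856}{1442401}*(+1) = \frac{9}{4} (each basis 2-blade squares to minus the product of its generators' squares); cross terms between blades sharing an index anticommute and cancel; the commuting (index-disjoint) pairs give grade-4 terms 2*c*c'*(blade product), which cancel blade by blade — e_{1} e_{2} e_{3} e_{4}: -\frac{2667168}{1442401} + \frac{2667168}{1442401} = 0 — confirming B is simple. So B^2 = \frac{9}{4}.
B^2 = \frac{9}{4} — since the square is positive, the closed form is hyperbolic: l = \frac{3}{2}, alpha*l = - \frac{3}{2}, so exp(alpha B) = cosh(- \frac{3}{2}) + (sinh(- \frac{3}{2})/(\frac{3}{2}))*B = \cosh{\left(\frac{3}{2} \right)} + (- \frac{2 \sinh{\left(\frac{3}{2} \right)}}{3})*B.
Answer: \cosh{\left(\frac{3}{2} \right)} - \frac{1344 \sinh{\left(\frac{3}{2} \right)}}{1201} e_{1} e_{3} + \frac{1008 \sinh{\left(\frac{3}{2} \right)}}{1201} e_{1} e_{4} + \frac{588 \sinh{\left(\frac{3}{2} \right)}}{1201} e_{2} e_{3} - \frac{441 \sinh{\left(\frac{3}{2} \right)}}{1201} e_{2} e_{4} - \frac{1544 \sinh{\left(\frac{3}{2} \right)}}{1201} e_{3} e_{4}


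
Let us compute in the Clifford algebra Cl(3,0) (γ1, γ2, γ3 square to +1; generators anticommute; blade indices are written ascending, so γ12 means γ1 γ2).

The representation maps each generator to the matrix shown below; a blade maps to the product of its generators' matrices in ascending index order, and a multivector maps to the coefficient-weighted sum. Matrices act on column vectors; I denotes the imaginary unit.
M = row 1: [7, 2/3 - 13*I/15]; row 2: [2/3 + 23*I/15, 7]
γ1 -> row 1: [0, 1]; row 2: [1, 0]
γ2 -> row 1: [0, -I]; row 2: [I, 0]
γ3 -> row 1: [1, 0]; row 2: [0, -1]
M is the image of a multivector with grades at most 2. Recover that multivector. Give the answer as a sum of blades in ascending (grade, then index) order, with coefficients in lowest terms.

Method: 1, rho(γ1), rho(γ2), rho(γ3) form a trace-orthogonal basis of the 2x2 complex matrices (tr(X Y) = 2 if X = Y, else 0), so M = m0*1 + m1*rho(γ1) + m2*rho(γ2) + m3*rho(γ3) with m0 = tr(M)/2 = 7, m1 = tr(M rho(γ1))/2 = 2/3 + I/3, m2 = tr(M rho(γ2))/2 = 6/5, m3 = tr(M rho(γ3))/2 = 0.
Multiplying table entries, the bivector images are rho(γ12) = I*rho(γ3), rho(γ13) = -I*rho(γ2), rho(γ23) = I*rho(γ1); with real blade coefficients the real parts of m0..m3 are the coefficients of 1, γ1, γ2, γ3 and the imaginary parts give the bivectors (γ23: Im m1, γ13: -Im m2, γ12: Im m3).
Answer: 7 + 2/3*γ1 + 6/5*γ2 + 1/3*γ23


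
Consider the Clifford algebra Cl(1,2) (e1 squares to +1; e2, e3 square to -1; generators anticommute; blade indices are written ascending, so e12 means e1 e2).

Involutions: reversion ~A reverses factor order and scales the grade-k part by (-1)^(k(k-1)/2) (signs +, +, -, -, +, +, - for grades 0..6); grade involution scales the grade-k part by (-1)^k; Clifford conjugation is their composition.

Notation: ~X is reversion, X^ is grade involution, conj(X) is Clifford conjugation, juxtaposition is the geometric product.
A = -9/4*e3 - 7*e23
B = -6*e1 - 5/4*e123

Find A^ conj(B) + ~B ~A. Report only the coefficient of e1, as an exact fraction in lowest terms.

first term: -35/4*e1 + 45/16*e12 - 27/2*e13 - 42*e123
second term: -35/4*e1 + 45/16*e12 + 27/2*e13 - 42*e123
Answer: -35/2


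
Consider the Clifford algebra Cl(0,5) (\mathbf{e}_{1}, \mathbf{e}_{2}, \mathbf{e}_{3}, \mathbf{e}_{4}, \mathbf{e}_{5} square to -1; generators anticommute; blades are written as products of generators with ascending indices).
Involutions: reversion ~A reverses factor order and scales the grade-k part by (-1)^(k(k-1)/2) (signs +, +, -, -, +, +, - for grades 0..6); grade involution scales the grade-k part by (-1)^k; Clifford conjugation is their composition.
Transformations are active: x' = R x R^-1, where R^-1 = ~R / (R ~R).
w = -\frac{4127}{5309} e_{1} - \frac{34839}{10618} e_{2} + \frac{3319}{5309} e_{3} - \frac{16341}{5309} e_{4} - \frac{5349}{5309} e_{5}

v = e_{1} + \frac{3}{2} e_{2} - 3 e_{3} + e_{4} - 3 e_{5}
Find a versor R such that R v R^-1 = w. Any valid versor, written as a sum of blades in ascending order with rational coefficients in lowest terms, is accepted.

Key observation: q(v) = q(w) = -\frac{89}{4} (sandwiches preserve the norm), so R = v + w = \frac{1182}{5309} e_{1} - \frac{9456}{5309} e_{2} - \frac{12608}{5309} e_{3} - \frac{11032}{5309} e_{4} - \frac{21276}{5309} e_{5} works whenever it is invertible — the component of v along it is kept and (v - w)/2 reverses, sending v to w.
Answer: \frac{1182}{5309} e_{1} - \frac{9456}{5309} e_{2} - \frac{12608}{5309} e_{3} - \frac{11032}{5309} e_{4} - \frac{21276}{5309} e_{5}


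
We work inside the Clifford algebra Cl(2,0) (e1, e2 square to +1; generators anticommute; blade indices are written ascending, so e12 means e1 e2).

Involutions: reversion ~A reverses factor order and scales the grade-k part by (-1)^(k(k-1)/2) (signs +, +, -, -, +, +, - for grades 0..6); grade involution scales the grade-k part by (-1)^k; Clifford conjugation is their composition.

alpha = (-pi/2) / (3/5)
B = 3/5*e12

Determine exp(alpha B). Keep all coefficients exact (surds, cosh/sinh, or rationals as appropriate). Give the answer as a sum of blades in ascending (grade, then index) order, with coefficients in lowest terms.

B^2 = (3/5)^2*(e12)^2 = 9/25*(-1) = -9/25 (a basis 2-blade squares to minus the product of its generators' squares).
B^2 = -9/25 — circular case — the even/odd split gives cos and sin: l = 3/5, alpha*l = -pi/2, so exp(alpha B) = cos(-pi/2) + (sin(-pi/2)/(3/5))*B = 0 + (-5/3)*B.
Answer: -e12


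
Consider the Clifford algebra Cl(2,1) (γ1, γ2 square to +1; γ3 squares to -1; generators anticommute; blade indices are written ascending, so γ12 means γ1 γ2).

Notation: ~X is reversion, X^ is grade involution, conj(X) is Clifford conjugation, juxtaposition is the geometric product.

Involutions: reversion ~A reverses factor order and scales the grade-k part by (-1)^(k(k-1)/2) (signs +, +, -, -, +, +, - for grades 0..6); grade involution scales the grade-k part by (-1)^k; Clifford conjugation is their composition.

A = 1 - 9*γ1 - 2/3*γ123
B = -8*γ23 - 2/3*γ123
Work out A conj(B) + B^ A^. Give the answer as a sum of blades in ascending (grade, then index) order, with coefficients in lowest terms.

first term: 4/9 - 16/3*γ1 + 14*γ23 - 218/3*γ123
second term: 4/9 - 16/3*γ1 - 2*γ23 - 214/3*γ123
Answer: 8/9 - 32/3*γ1 + 12*γ23 - 144*γ123


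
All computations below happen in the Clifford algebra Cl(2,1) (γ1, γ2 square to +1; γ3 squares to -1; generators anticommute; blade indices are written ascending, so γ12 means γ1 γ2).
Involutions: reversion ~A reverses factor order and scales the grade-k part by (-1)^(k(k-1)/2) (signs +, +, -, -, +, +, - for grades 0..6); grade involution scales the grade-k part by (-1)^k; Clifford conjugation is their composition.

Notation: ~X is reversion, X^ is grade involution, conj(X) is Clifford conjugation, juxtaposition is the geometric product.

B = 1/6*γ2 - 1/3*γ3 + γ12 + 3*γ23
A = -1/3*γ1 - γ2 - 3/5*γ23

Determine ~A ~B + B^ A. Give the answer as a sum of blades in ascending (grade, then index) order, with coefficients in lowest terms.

first term: -59/30 - γ1 + 8/15*γ2 + 29/10*γ3 - 1/18*γ12 + 32/45*γ13 + 1/3*γ23 + γ123
second term: -49/30 - γ1 + 2/15*γ2 + 31/10*γ3 - 1/18*γ12 - 22/45*γ13 + 1/3*γ23 - γ123
Answer: -18/5 - 2*γ1 + 2/3*γ2 + 6*γ3 - 1/9*γ12 + 2/9*γ13 + 2/3*γ23


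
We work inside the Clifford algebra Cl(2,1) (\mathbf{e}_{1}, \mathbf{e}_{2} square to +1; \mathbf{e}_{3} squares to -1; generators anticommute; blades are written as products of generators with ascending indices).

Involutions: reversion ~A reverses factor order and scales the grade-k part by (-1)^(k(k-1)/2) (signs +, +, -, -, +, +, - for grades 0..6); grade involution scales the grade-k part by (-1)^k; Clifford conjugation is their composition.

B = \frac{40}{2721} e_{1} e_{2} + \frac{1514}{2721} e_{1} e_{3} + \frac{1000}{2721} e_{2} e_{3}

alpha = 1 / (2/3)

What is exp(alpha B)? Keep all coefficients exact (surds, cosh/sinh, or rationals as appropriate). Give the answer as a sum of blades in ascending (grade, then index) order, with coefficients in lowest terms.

B^2 term by term: the squares give (\frac{40}{2721})^2*(e_{1} e_{2})^2 + (\frac{1514}{2721})^2*(e_{1} e_{3})^2 + (\frac{1000}{2721})^2*(e_{2} e_{3})^2 = \frac{1600}{7403841}*(-1) + \frac{2292196}{7403841}*(+1) + \frac{1000000}{7403841}*(+1) = \frac{4}{9} (each basis 2-blade squares to minus the product of its generators' squares); cross terms between blades sharing an index anticommute and cancel. So B^2 = \frac{4}{9}.
B^2 = \frac{4}{9} — a positive square means the series sums to a boost: l = \frac{2}{3}, alpha*l = 1, so exp(alpha B) = cosh(1) + (sinh(1)/(\frac{2}{3}))*B = \cosh{\left(1 \right)} + (\frac{3 \sinh{\left(1 \right)}}{2})*B.
Answer: \cosh{\left(1 \right)} + \frac{20 \sinh{\left(1 \right)}}{907} e_{1} e_{2} + \frac{757 \sinh{\left(1 \right)}}{907} e_{1} e_{3} + \frac{500 \sinh{\left(1 \right)}}{907} e_{2} e_{3}


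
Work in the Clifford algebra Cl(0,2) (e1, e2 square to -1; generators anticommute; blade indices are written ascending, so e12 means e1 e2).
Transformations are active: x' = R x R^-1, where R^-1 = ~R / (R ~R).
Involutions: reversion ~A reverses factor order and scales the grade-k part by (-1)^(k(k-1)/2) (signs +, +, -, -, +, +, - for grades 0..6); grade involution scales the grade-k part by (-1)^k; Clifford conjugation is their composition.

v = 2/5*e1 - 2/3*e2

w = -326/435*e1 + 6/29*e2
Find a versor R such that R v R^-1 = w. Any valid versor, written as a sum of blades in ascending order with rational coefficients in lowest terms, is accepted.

Since q(v) = q(w) = -136/225, the sum R = v + w = -152/435*e1 - 40/87*e2 does the job whenever invertible.
Answer: -152/435*e1 - 40/87*e2


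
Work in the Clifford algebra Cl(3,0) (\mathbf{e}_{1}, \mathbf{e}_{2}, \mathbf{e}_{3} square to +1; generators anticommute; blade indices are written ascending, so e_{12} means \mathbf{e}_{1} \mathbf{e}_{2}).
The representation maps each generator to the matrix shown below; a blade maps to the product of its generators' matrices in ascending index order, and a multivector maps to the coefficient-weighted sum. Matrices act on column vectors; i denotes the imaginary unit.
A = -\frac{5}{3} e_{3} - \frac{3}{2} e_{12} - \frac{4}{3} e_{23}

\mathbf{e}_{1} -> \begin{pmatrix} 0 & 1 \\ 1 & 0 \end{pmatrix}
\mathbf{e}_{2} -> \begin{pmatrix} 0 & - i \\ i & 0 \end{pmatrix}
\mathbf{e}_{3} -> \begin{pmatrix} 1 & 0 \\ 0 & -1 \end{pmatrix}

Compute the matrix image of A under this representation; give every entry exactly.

Bivector images (products of the table entries): rho(e_{12}) = rho(\mathbf{e}_{1})rho(\mathbf{e}_{2}) = \begin{pmatrix} i & 0 \\ 0 & - i \end{pmatrix}; rho(e_{23}) = rho(\mathbf{e}_{2})rho(\mathbf{e}_{3}) = \begin{pmatrix} 0 & i \\ i & 0 \end{pmatrix}.
M = (-\frac{5}{3})*rho(e_{3}) + (-\frac{3}{2})*rho(e_{12}) + (-\frac{4}{3})*rho(e_{23}), summed entrywise:
Answer: \begin{pmatrix} - \frac{5}{3} - \frac{3 i}{2} & - \frac{4 i}{3} \\ - \frac{4 i}{3} & \frac{5}{3} + \frac{3 i}{2} \end{pmatrix}


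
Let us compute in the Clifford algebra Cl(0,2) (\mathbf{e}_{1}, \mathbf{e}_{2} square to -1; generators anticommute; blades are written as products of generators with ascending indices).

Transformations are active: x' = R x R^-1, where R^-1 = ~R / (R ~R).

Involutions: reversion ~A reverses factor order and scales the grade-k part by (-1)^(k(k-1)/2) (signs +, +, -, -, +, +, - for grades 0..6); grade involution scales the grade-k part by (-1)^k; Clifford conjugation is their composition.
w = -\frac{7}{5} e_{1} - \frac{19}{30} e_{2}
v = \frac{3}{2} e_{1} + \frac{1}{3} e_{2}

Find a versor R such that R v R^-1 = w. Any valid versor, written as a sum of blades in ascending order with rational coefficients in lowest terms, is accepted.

Sketch: the shared square -\frac{85}{36} makes R = v + w = \frac{1}{10} e_{1} - \frac{3}{10} e_{2} the natural versor; its sandwich fixes that direction, negates (v - w)/2, and sends v to w.
Answer: \frac{1}{10} e_{1} - \frac{3}{10} e_{2}


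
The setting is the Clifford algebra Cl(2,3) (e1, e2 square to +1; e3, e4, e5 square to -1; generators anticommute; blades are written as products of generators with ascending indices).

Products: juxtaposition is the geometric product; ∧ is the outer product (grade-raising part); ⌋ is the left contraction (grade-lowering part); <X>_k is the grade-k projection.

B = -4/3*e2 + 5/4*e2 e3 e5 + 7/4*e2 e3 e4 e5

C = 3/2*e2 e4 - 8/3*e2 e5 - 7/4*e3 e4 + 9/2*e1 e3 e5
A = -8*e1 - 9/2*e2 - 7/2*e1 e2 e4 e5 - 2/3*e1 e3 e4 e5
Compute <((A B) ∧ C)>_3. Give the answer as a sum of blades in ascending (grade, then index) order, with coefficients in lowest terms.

step 1: 6 + 71/6*e1 e2 + 49/8*e1 e3 - 45/8*e3 e5 + 5/6*e1 e2 e4 + 35/8*e1 e3 e4 + 14/3*e1 e4 e5 - 63/8*e3 e4 e5 - 10*e1 e2 e3 e5 - 134/9*e1 e2 e3 e4 e5
step 2: 9*e2 e4 - 16*e2 e5 - 21/2*e3 e4 + 27*e1 e3 e5 - 1435/48*e1 e2 e3 e4 + 49/3*e1 e2 e3 e5 + 135/16*e2 e3 e4 e5 - 35/3*e1 e2 e3 e4 e5
step 3: 27*e1 e3 e5
Answer: 27*e1 e3 e5


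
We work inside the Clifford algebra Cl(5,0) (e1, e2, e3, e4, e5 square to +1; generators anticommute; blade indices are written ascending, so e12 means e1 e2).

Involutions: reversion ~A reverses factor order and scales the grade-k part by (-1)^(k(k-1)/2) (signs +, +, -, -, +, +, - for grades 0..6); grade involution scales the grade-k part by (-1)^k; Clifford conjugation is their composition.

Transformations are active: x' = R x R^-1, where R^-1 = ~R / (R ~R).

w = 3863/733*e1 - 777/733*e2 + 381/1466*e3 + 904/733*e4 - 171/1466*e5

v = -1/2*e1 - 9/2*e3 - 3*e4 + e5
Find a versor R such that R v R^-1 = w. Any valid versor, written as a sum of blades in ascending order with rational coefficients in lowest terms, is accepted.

The midline construction: v and w both square to 61/2, so reflecting in their sum 6993/1466*e1 - 777/733*e2 - 3108/733*e3 - 1295/733*e4 + 1295/1466*e5 exchanges them.
Answer: 6993/1466*e1 - 777/733*e2 - 3108/733*e3 - 1295/733*e4 + 1295/1466*e5


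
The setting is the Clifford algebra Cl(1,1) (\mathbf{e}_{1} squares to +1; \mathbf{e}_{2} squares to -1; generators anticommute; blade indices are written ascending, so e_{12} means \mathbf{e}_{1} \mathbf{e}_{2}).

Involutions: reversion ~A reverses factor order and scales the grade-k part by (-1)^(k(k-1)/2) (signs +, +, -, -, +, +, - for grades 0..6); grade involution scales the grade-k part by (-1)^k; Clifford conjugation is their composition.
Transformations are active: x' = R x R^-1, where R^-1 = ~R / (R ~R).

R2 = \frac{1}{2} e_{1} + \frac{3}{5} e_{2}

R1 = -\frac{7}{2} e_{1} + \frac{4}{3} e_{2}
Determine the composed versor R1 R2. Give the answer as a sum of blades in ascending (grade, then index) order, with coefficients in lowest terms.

Distribute over the terms of R1 (each basis-blade product reordered to ascending indices, repeated generators contracted through their squares):
(-\frac{7}{2} e_{1}) R2 = -\frac{7}{4} - \frac{21}{10} e_{12}
(\frac{4}{3} e_{2}) R2 = -\frac{4}{5} - \frac{2}{3} e_{12}
Summing the partial products and collecting blades:
Answer: -\frac{51}{20} - \frac{83}{30} e_{12}


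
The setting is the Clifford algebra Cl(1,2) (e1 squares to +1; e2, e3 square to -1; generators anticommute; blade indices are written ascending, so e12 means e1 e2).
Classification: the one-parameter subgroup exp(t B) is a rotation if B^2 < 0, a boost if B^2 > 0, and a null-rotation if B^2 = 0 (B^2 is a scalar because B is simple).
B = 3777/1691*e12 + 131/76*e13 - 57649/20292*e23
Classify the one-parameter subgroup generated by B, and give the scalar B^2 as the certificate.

B^2 term by term: the squares give (3777/1691)^2*(e12)^2 + (131/76)^2*(e13)^2 + (-57649/20292)^2*(e23)^2 = 14265729/2859481*(+1) + 17161/5776*(+1) + 3323407201/411765264*(-1) = -1/9 (each basis 2-blade squares to minus the product of its generators' squares); cross terms between blades sharing an index anticommute and cancel. So B^2 = -1/9.
Answer: rotation, certificate B^2 = -1/9. The invariant at work: B^2 = -1/9 is unchanged by conjugation, hence its sign classifies the subgroup whatever basis B is written in.
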